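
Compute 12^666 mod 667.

12^1 ≡ 12 (mod 667)
12^2 ≡ 12^2 = 144 ≡ 144 (mod 667)
12^4 ≡ 144^2 = 20736 ≡ 59 (mod 667)
12^8 ≡ 59^2 = 3481 ≡ 146 (mod 667)
12^16 ≡ 146^2 = 21316 ≡ 639 (mod 667)
12^32 ≡ 639^2 = 408321 ≡ 117 (mod 667)
12^64 ≡ 117^2 = 13689 ≡ 349 (mod 667)
12^128 ≡ 349^2 = 121801 ≡ 407 (mod 667)
12^256 ≡ 407^2 = 165649 ≡ 233 (mod 667)
12^512 ≡ 233^2 = 54289 ≡ 262 (mod 667)
666 = 512 + 128 + 16 + 8 + 2 in binary powers of 2.
So 12^666 ≡ 262 · 407 · 639 · 146 · 144 ≡ 492 (mod 667).
Since 492 ≠ 1, base 12 is a Fermat witness: 667 is composite.

492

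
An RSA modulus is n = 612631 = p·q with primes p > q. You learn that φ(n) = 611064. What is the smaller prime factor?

739

φ(n) = (p−1)(q−1) = n − (p+q) + 1, so p + q = 612631 − 611064 + 1 = 1568.
p and q are the roots of t² − 1568t + 612631 = 0.
Discriminant: 1568² − 4·612631 = 2458624 − 2450524 = 8100; √8100 = 90.
q = (1568 − 90)/2 = 739, p = (1568 + 90)/2 = 829.
Check: 739 · 829 = 612631.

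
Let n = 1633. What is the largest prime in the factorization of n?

1633 = 23 · 71
71 is prime.
So 1633 = 23 · 71; the largest prime factor is 71.

71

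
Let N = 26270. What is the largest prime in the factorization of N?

71

26270 = 2 · 13135
13135 = 5 · 2627
2627 = 37 · 71
71 is prime.
So 26270 = 2 · 5 · 37 · 71; the largest prime factor is 71.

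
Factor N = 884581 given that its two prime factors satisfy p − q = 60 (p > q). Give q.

Since p = q + 60, we have 884581 = q(q + 60), so q² + 60q − 884581 = 0.
Discriminant: 60² + 4·884581 = 3600 + 3538324 = 3541924; √3541924 = 1882.
q = (−60 + 1882)/2 = 911, and p = q + 60 = 971.
Check: 911 · 971 = 884581.

911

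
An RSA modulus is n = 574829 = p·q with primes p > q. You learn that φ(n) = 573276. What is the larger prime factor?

φ(n) = (p−1)(q−1) = n − (p+q) + 1, so p + q = 574829 − 573276 + 1 = 1554.
p and q are the roots of t² − 1554t + 574829 = 0.
Discriminant: 1554² − 4·574829 = 2414916 − 2299316 = 115600; √115600 = 340.
q = (1554 − 340)/2 = 607, p = (1554 + 340)/2 = 947.
Check: 607 · 947 = 574829.

947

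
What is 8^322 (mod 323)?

8^1 ≡ 8 (mod 323)
8^2 ≡ 8^2 = 64 ≡ 64 (mod 323)
8^4 ≡ 64^2 = 4096 ≡ 220 (mod 323)
8^8 ≡ 220^2 = 48400 ≡ 273 (mod 323)
8^16 ≡ 273^2 = 74529 ≡ 239 (mod 323)
8^32 ≡ 239^2 = 57121 ≡ 273 (mod 323)
8^64 ≡ 273^2 = 74529 ≡ 239 (mod 323)
8^128 ≡ 239^2 = 57121 ≡ 273 (mod 323)
8^256 ≡ 273^2 = 74529 ≡ 239 (mod 323)
322 = 256 + 64 + 2 in binary powers of 2.
So 8^322 ≡ 239 · 239 · 64 ≡ 30 (mod 323).
Since 30 ≠ 1, base 8 is a Fermat witness: 323 is composite.

30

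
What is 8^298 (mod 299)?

8^1 ≡ 8 (mod 299)
8^2 ≡ 8^2 = 64 ≡ 64 (mod 299)
8^4 ≡ 64^2 = 4096 ≡ 209 (mod 299)
8^8 ≡ 209^2 = 43681 ≡ 27 (mod 299)
8^16 ≡ 27^2 = 729 ≡ 131 (mod 299)
8^32 ≡ 131^2 = 17161 ≡ 118 (mod 299)
8^64 ≡ 118^2 = 13924 ≡ 170 (mod 299)
8^128 ≡ 170^2 = 28900 ≡ 196 (mod 299)
8^256 ≡ 196^2 = 38416 ≡ 144 (mod 299)
298 = 256 + 32 + 8 + 2 in binary powers of 2.
So 8^298 ≡ 144 · 118 · 27 · 64 ≡ 77 (mod 299).
Since 77 ≠ 1, base 8 is a Fermat witness: 299 is composite.

77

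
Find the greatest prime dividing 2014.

2014 = 2 · 1007
1007 = 19 · 53
53 is prime.
So 2014 = 2 · 19 · 53; the largest prime factor is 53.

53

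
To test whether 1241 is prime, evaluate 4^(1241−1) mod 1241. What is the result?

4^1 ≡ 4 (mod 1241)
4^2 ≡ 4^2 = 16 ≡ 16 (mod 1241)
4^4 ≡ 16^2 = 256 ≡ 256 (mod 1241)
4^8 ≡ 256^2 = 65536 ≡ 1004 (mod 1241)
4^16 ≡ 1004^2 = 1008016 ≡ 324 (mod 1241)
4^32 ≡ 324^2 = 104976 ≡ 732 (mod 1241)
4^64 ≡ 732^2 = 535824 ≡ 953 (mod 1241)
4^128 ≡ 953^2 = 908209 ≡ 1038 (mod 1241)
4^256 ≡ 1038^2 = 1077444 ≡ 256 (mod 1241)
4^512 ≡ 256^2 = 65536 ≡ 1004 (mod 1241)
4^1024 ≡ 1004^2 = 1008016 ≡ 324 (mod 1241)
1240 = 1024 + 128 + 64 + 16 + 8 in binary powers of 2.
So 4^1240 ≡ 324 · 1038 · 953 · 324 · 1004 ≡ 324 (mod 1241).
Since 324 ≠ 1, base 4 is a Fermat witness: 1241 is composite.

324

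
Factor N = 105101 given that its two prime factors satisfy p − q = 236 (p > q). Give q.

Since p = q + 236, we have 105101 = q(q + 236), so q² + 236q − 105101 = 0.
Discriminant: 236² + 4·105101 = 55696 + 420404 = 476100; √476100 = 690.
q = (−236 + 690)/2 = 227, and p = q + 236 = 463.
Check: 227 · 463 = 105101.

227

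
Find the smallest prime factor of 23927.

71

23927 is odd.
Digit sum 23, not divisible by 3.
Ends in 7: not divisible by 5.
7: 23927 = 7·3418 + 1
11: 23927 = 11·2175 + 2
13: 23927 = 13·1840 + 7
17: 23927 = 17·1407 + 8
19: 23927 = 19·1259 + 6
23: 23927 = 23·1040 + 7
29: 23927 = 29·825 + 2
31: 23927 = 31·771 + 26
37: 23927 = 37·646 + 25
41: 23927 = 41·583 + 24
43: 23927 = 43·556 + 19
47: 23927 = 47·509 + 4
53: 23927 = 53·451 + 24
59: 23927 = 59·405 + 32
61: 23927 = 61·392 + 15
67: 23927 = 67·357 + 8
71: 23927 = 71·337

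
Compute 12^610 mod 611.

12^1 ≡ 12 (mod 611)
12^2 ≡ 12^2 = 144 ≡ 144 (mod 611)
12^4 ≡ 144^2 = 20736 ≡ 573 (mod 611)
12^8 ≡ 573^2 = 328329 ≡ 222 (mod 611)
12^16 ≡ 222^2 = 49284 ≡ 404 (mod 611)
12^32 ≡ 404^2 = 163216 ≡ 79 (mod 611)
12^64 ≡ 79^2 = 6241 ≡ 131 (mod 611)
12^128 ≡ 131^2 = 17161 ≡ 53 (mod 611)
12^256 ≡ 53^2 = 2809 ≡ 365 (mod 611)
12^512 ≡ 365^2 = 133225 ≡ 27 (mod 611)
610 = 512 + 64 + 32 + 2 in binary powers of 2.
So 12^610 ≡ 27 · 131 · 79 · 144 ≡ 118 (mod 611).
Since 118 ≠ 1, base 12 is a Fermat witness: 611 is composite.

118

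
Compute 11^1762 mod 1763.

11^1 ≡ 11 (mod 1763)
11^2 ≡ 11^2 = 121 ≡ 121 (mod 1763)
11^4 ≡ 121^2 = 14641 ≡ 537 (mod 1763)
11^8 ≡ 537^2 = 288369 ≡ 1000 (mod 1763)
11^16 ≡ 1000^2 = 1000000 ≡ 379 (mod 1763)
11^32 ≡ 379^2 = 143641 ≡ 838 (mod 1763)
11^64 ≡ 838^2 = 702244 ≡ 570 (mod 1763)
11^128 ≡ 570^2 = 324900 ≡ 508 (mod 1763)
11^256 ≡ 508^2 = 258064 ≡ 666 (mod 1763)
11^512 ≡ 666^2 = 443556 ≡ 1043 (mod 1763)
11^1024 ≡ 1043^2 = 1087849 ≡ 78 (mod 1763)
1762 = 1024 + 512 + 128 + 64 + 32 + 2 in binary powers of 2.
So 11^1762 ≡ 78 · 1043 · 508 · 570 · 838 · 121 ≡ 1392 (mod 1763).
Since 1392 ≠ 1, base 11 is a Fermat witness: 1763 is composite.

1392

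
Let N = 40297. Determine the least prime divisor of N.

40297 is odd.
Digit sum 22, not divisible by 3.
Ends in 7: not divisible by 5.
7: 40297 = 7·5756 + 5
11: 40297 = 11·3663 + 4
13: 40297 = 13·3099 + 10
17: 40297 = 17·2370 + 7
19: 40297 = 19·2120 + 17
23: 40297 = 23·1752 + 1
29: 40297 = 29·1389 + 16
31: 40297 = 31·1299 + 28
37: 40297 = 37·1089 + 4
41: 40297 = 41·982 + 35
43: 40297 = 43·937 + 6
47: 40297 = 47·857 + 18
53: 40297 = 53·760 + 17
59: 40297 = 59·683

59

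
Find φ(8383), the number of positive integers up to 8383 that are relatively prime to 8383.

8200

Factor: 8383 = 83 · 101.
φ(8383) = (83−1) · (101−1) = 82 · 100 = 8200.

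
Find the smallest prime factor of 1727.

1727 is odd.
Digit sum 17, not divisible by 3.
Ends in 7: not divisible by 5.
7: 1727 = 7·246 + 5
11: 1727 = 11·157

11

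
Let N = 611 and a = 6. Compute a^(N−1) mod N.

6^1 ≡ 6 (mod 611)
6^2 ≡ 6^2 = 36 ≡ 36 (mod 611)
6^4 ≡ 36^2 = 1296 ≡ 74 (mod 611)
6^8 ≡ 74^2 = 5476 ≡ 588 (mod 611)
6^16 ≡ 588^2 = 345744 ≡ 529 (mod 611)
6^32 ≡ 529^2 = 279841 ≡ 3 (mod 611)
6^64 ≡ 3^2 = 9 ≡ 9 (mod 611)
6^128 ≡ 9^2 = 81 ≡ 81 (mod 611)
6^256 ≡ 81^2 = 6561 ≡ 451 (mod 611)
6^512 ≡ 451^2 = 203401 ≡ 549 (mod 611)
610 = 512 + 64 + 32 + 2 in binary powers of 2.
So 6^610 ≡ 549 · 9 · 3 · 36 ≡ 225 (mod 611).
Since 225 ≠ 1, base 6 is a Fermat witness: 611 is composite.

225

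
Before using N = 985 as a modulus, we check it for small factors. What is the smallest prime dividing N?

985 is odd.
Digit sum 22, not divisible by 3.
Ends in 5: divisible by 5.

5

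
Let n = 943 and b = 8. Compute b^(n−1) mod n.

679

8^1 ≡ 8 (mod 943)
8^2 ≡ 8^2 = 64 ≡ 64 (mod 943)
8^4 ≡ 64^2 = 4096 ≡ 324 (mod 943)
8^8 ≡ 324^2 = 104976 ≡ 303 (mod 943)
8^16 ≡ 303^2 = 91809 ≡ 338 (mod 943)
8^32 ≡ 338^2 = 114244 ≡ 141 (mod 943)
8^64 ≡ 141^2 = 19881 ≡ 78 (mod 943)
8^128 ≡ 78^2 = 6084 ≡ 426 (mod 943)
8^256 ≡ 426^2 = 181476 ≡ 420 (mod 943)
8^512 ≡ 420^2 = 176400 ≡ 59 (mod 943)
942 = 512 + 256 + 128 + 32 + 8 + 4 + 2 in binary powers of 2.
So 8^942 ≡ 59 · 420 · 426 · 141 · 303 · 324 · 64 ≡ 679 (mod 943).
Since 679 ≠ 1, base 8 is a Fermat witness: 943 is composite.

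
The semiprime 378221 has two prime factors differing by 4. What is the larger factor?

Since p = q + 4, we have 378221 = q(q + 4), so q² + 4q − 378221 = 0.
Discriminant: 4² + 4·378221 = 16 + 1512884 = 1512900; √1512900 = 1230.
q = (−4 + 1230)/2 = 613, and p = q + 4 = 617.
Check: 613 · 617 = 378221.

617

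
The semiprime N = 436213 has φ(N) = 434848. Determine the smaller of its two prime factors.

φ(n) = (p−1)(q−1) = n − (p+q) + 1, so p + q = 436213 − 434848 + 1 = 1366.
p and q are the roots of t² − 1366t + 436213 = 0.
Discriminant: 1366² − 4·436213 = 1865956 − 1744852 = 121104; √121104 = 348.
q = (1366 − 348)/2 = 509, p = (1366 + 348)/2 = 857.
Check: 509 · 857 = 436213.

509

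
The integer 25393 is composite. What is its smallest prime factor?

25393 is odd.
Digit sum 22, not divisible by 3.
Ends in 3: not divisible by 5.
7: 25393 = 7·3627 + 4
11: 25393 = 11·2308 + 5
13: 25393 = 13·1953 + 4
17: 25393 = 17·1493 + 12
19: 25393 = 19·1336 + 9
23: 25393 = 23·1104 + 1
29: 25393 = 29·875 + 18
31: 25393 = 31·819 + 4
37: 25393 = 37·686 + 11
41: 25393 = 41·619 + 14
43: 25393 = 43·590 + 23
47: 25393 = 47·540 + 13
53: 25393 = 53·479 + 6
59: 25393 = 59·430 + 23
61: 25393 = 61·416 + 17
67: 25393 = 67·379

67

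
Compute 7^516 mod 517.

455

7^1 ≡ 7 (mod 517)
7^2 ≡ 7^2 = 49 ≡ 49 (mod 517)
7^4 ≡ 49^2 = 2401 ≡ 333 (mod 517)
7^8 ≡ 333^2 = 110889 ≡ 251 (mod 517)
7^16 ≡ 251^2 = 63001 ≡ 444 (mod 517)
7^32 ≡ 444^2 = 197136 ≡ 159 (mod 517)
7^64 ≡ 159^2 = 25281 ≡ 465 (mod 517)
7^128 ≡ 465^2 = 216225 ≡ 119 (mod 517)
7^256 ≡ 119^2 = 14161 ≡ 202 (mod 517)
7^512 ≡ 202^2 = 40804 ≡ 478 (mod 517)
516 = 512 + 4 in binary powers of 2.
So 7^516 ≡ 478 · 333 ≡ 455 (mod 517).
Since 455 ≠ 1, base 7 is a Fermat witness: 517 is composite.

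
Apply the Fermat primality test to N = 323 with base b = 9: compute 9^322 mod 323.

9^1 ≡ 9 (mod 323)
9^2 ≡ 9^2 = 81 ≡ 81 (mod 323)
9^4 ≡ 81^2 = 6561 ≡ 101 (mod 323)
9^8 ≡ 101^2 = 10201 ≡ 188 (mod 323)
9^16 ≡ 188^2 = 35344 ≡ 137 (mod 323)
9^32 ≡ 137^2 = 18769 ≡ 35 (mod 323)
9^64 ≡ 35^2 = 1225 ≡ 256 (mod 323)
9^128 ≡ 256^2 = 65536 ≡ 290 (mod 323)
9^256 ≡ 290^2 = 84100 ≡ 120 (mod 323)
322 = 256 + 64 + 2 in binary powers of 2.
So 9^322 ≡ 120 · 256 · 81 ≡ 251 (mod 323).
Since 251 ≠ 1, base 9 is a Fermat witness: 323 is composite.

251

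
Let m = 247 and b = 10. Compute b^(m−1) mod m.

235

10^1 ≡ 10 (mod 247)
10^2 ≡ 10^2 = 100 ≡ 100 (mod 247)
10^4 ≡ 100^2 = 10000 ≡ 120 (mod 247)
10^8 ≡ 120^2 = 14400 ≡ 74 (mod 247)
10^16 ≡ 74^2 = 5476 ≡ 42 (mod 247)
10^32 ≡ 42^2 = 1764 ≡ 35 (mod 247)
10^64 ≡ 35^2 = 1225 ≡ 237 (mod 247)
10^128 ≡ 237^2 = 56169 ≡ 100 (mod 247)
246 = 128 + 64 + 32 + 16 + 4 + 2 in binary powers of 2.
So 10^246 ≡ 100 · 237 · 35 · 42 · 120 · 100 ≡ 235 (mod 247).
Since 235 ≠ 1, base 10 is a Fermat witness: 247 is composite.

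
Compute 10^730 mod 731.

461

10^1 ≡ 10 (mod 731)
10^2 ≡ 10^2 = 100 ≡ 100 (mod 731)
10^4 ≡ 100^2 = 10000 ≡ 497 (mod 731)
10^8 ≡ 497^2 = 247009 ≡ 662 (mod 731)
10^16 ≡ 662^2 = 438244 ≡ 375 (mod 731)
10^32 ≡ 375^2 = 140625 ≡ 273 (mod 731)
10^64 ≡ 273^2 = 74529 ≡ 698 (mod 731)
10^128 ≡ 698^2 = 487204 ≡ 358 (mod 731)
10^256 ≡ 358^2 = 128164 ≡ 239 (mod 731)
10^512 ≡ 239^2 = 57121 ≡ 103 (mod 731)
730 = 512 + 128 + 64 + 16 + 8 + 2 in binary powers of 2.
So 10^730 ≡ 103 · 358 · 698 · 375 · 662 · 100 ≡ 461 (mod 731).
Since 461 ≠ 1, base 10 is a Fermat witness: 731 is composite.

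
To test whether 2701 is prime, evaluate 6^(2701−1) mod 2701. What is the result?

1

6^1 ≡ 6 (mod 2701)
6^2 ≡ 6^2 = 36 ≡ 36 (mod 2701)
6^4 ≡ 36^2 = 1296 ≡ 1296 (mod 2701)
6^8 ≡ 1296^2 = 1679616 ≡ 2295 (mod 2701)
6^16 ≡ 2295^2 = 5267025 ≡ 75 (mod 2701)
6^32 ≡ 75^2 = 5625 ≡ 223 (mod 2701)
6^64 ≡ 223^2 = 49729 ≡ 1111 (mod 2701)
6^128 ≡ 1111^2 = 1234321 ≡ 2665 (mod 2701)
6^256 ≡ 2665^2 = 7102225 ≡ 1296 (mod 2701)
6^512 ≡ 1296^2 = 1679616 ≡ 2295 (mod 2701)
6^1024 ≡ 2295^2 = 5267025 ≡ 75 (mod 2701)
6^2048 ≡ 75^2 = 5625 ≡ 223 (mod 2701)
2700 = 2048 + 512 + 128 + 8 + 4 in binary powers of 2.
So 6^2700 ≡ 223 · 2295 · 2665 · 2295 · 1296 ≡ 1 (mod 2701).
Since the result is 1, base 6 gives no evidence that 2701 is composite.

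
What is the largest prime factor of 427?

61

427 = 7 · 61
61 is prime.
So 427 = 7 · 61; the largest prime factor is 61.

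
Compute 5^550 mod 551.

5^1 ≡ 5 (mod 551)
5^2 ≡ 5^2 = 25 ≡ 25 (mod 551)
5^4 ≡ 25^2 = 625 ≡ 74 (mod 551)
5^8 ≡ 74^2 = 5476 ≡ 517 (mod 551)
5^16 ≡ 517^2 = 267289 ≡ 54 (mod 551)
5^32 ≡ 54^2 = 2916 ≡ 161 (mod 551)
5^64 ≡ 161^2 = 25921 ≡ 24 (mod 551)
5^128 ≡ 24^2 = 576 ≡ 25 (mod 551)
5^256 ≡ 25^2 = 625 ≡ 74 (mod 551)
5^512 ≡ 74^2 = 5476 ≡ 517 (mod 551)
550 = 512 + 32 + 4 + 2 in binary powers of 2.
So 5^550 ≡ 517 · 161 · 74 · 25 ≡ 480 (mod 551).
Since 480 ≠ 1, base 5 is a Fermat witness: 551 is composite.

480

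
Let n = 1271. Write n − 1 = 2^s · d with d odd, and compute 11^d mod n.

998

1271 − 1 = 1270 = 2^1 · 635, so d = 635.
11^1 ≡ 11 (mod 1271)
11^2 ≡ 11^2 = 121 ≡ 121 (mod 1271)
11^4 ≡ 121^2 = 14641 ≡ 660 (mod 1271)
11^8 ≡ 660^2 = 435600 ≡ 918 (mod 1271)
11^16 ≡ 918^2 = 842724 ≡ 51 (mod 1271)
11^32 ≡ 51^2 = 2601 ≡ 59 (mod 1271)
11^64 ≡ 59^2 = 3481 ≡ 939 (mod 1271)
11^128 ≡ 939^2 = 881721 ≡ 918 (mod 1271)
11^256 ≡ 918^2 = 842724 ≡ 51 (mod 1271)
11^512 ≡ 51^2 = 2601 ≡ 59 (mod 1271)
635 = 512 + 64 + 32 + 16 + 8 + 2 + 1 in binary powers of 2.
So 11^635 ≡ 59 · 939 · 59 · 51 · 918 · 121 · 11 ≡ 998 (mod 1271).
Squaring chain: 998; never reaches −1, so base 11 is a Miller–Rabin witness that 1271 is composite.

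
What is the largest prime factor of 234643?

234643 = 41 · 5723
5723 = 59 · 97
97 is prime.
So 234643 = 41 · 59 · 97; the largest prime factor is 97.

97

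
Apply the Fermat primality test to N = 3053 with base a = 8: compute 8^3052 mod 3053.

2581

8^1 ≡ 8 (mod 3053)
8^2 ≡ 8^2 = 64 ≡ 64 (mod 3053)
8^4 ≡ 64^2 = 4096 ≡ 1043 (mod 3053)
8^8 ≡ 1043^2 = 1087849 ≡ 981 (mod 3053)
8^16 ≡ 981^2 = 962361 ≡ 666 (mod 3053)
8^32 ≡ 666^2 = 443556 ≡ 871 (mod 3053)
8^64 ≡ 871^2 = 758641 ≡ 1497 (mod 3053)
8^128 ≡ 1497^2 = 2241009 ≡ 107 (mod 3053)
8^256 ≡ 107^2 = 11449 ≡ 2290 (mod 3053)
8^512 ≡ 2290^2 = 5244100 ≡ 2099 (mod 3053)
8^1024 ≡ 2099^2 = 4405801 ≡ 322 (mod 3053)
8^2048 ≡ 322^2 = 103684 ≡ 2935 (mod 3053)
3052 = 2048 + 512 + 256 + 128 + 64 + 32 + 8 + 4 in binary powers of 2.
So 8^3052 ≡ 2935 · 2099 · 2290 · 107 · 1497 · 871 · 981 · 1043 ≡ 2581 (mod 3053).
Since 2581 ≠ 1, base 8 is a Fermat witness: 3053 is composite.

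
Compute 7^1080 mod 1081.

7^1 ≡ 7 (mod 1081)
7^2 ≡ 7^2 = 49 ≡ 49 (mod 1081)
7^4 ≡ 49^2 = 2401 ≡ 239 (mod 1081)
7^8 ≡ 239^2 = 57121 ≡ 909 (mod 1081)
7^16 ≡ 909^2 = 826281 ≡ 397 (mod 1081)
7^32 ≡ 397^2 = 157609 ≡ 864 (mod 1081)
7^64 ≡ 864^2 = 746496 ≡ 606 (mod 1081)
7^128 ≡ 606^2 = 367236 ≡ 777 (mod 1081)
7^256 ≡ 777^2 = 603729 ≡ 531 (mod 1081)
7^512 ≡ 531^2 = 281961 ≡ 901 (mod 1081)
7^1024 ≡ 901^2 = 811801 ≡ 1051 (mod 1081)
1080 = 1024 + 32 + 16 + 8 in binary powers of 2.
So 7^1080 ≡ 1051 · 864 · 397 · 909 ≡ 1061 (mod 1081).
Since 1061 ≠ 1, base 7 is a Fermat witness: 1081 is composite.

1061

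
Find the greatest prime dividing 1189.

1189 = 29 · 41
41 is prime.
So 1189 = 29 · 41; the largest prime factor is 41.

41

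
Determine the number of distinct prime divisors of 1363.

2

1363 = 29 · 47
1363 = 29 · 47, which has 2 distinct prime factors.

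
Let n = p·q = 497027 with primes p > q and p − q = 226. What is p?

Since p = q + 226, we have 497027 = q(q + 226), so q² + 226q − 497027 = 0.
Discriminant: 226² + 4·497027 = 51076 + 1988108 = 2039184; √2039184 = 1428.
q = (−226 + 1428)/2 = 601, and p = q + 226 = 827.
Check: 601 · 827 = 497027.

827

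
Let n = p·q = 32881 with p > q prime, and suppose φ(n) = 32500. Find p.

φ(n) = (p−1)(q−1) = n − (p+q) + 1, so p + q = 32881 − 32500 + 1 = 382.
p and q are the roots of t² − 382t + 32881 = 0.
Discriminant: 382² − 4·32881 = 145924 − 131524 = 14400; √14400 = 120.
q = (382 − 120)/2 = 131, p = (382 + 120)/2 = 251.
Check: 131 · 251 = 32881.

251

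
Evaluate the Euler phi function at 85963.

80040

Factor: 85963 = 31 · 47 · 59.
φ(85963) = (31−1) · (47−1) · (59−1) = 30 · 46 · 58 = 80040.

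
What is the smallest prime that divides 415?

415 is odd.
Digit sum 10, not divisible by 3.
Ends in 5: divisible by 5.

5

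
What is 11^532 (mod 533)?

146

11^1 ≡ 11 (mod 533)
11^2 ≡ 11^2 = 121 ≡ 121 (mod 533)
11^4 ≡ 121^2 = 14641 ≡ 250 (mod 533)
11^8 ≡ 250^2 = 62500 ≡ 139 (mod 533)
11^16 ≡ 139^2 = 19321 ≡ 133 (mod 533)
11^32 ≡ 133^2 = 17689 ≡ 100 (mod 533)
11^64 ≡ 100^2 = 10000 ≡ 406 (mod 533)
11^128 ≡ 406^2 = 164836 ≡ 139 (mod 533)
11^256 ≡ 139^2 = 19321 ≡ 133 (mod 533)
11^512 ≡ 133^2 = 17689 ≡ 100 (mod 533)
532 = 512 + 16 + 4 in binary powers of 2.
So 11^532 ≡ 100 · 133 · 250 ≡ 146 (mod 533).
Since 146 ≠ 1, base 11 is a Fermat witness: 533 is composite.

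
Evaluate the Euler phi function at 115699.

Factor: 115699 = 37 · 53 · 59.
φ(115699) = (37−1) · (53−1) · (59−1) = 36 · 52 · 58 = 108576.

108576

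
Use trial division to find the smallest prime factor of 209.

209 is odd.
Digit sum 11, not divisible by 3.
Ends in 9: not divisible by 5.
7: 209 = 7·29 + 6
11: 209 = 11·19

11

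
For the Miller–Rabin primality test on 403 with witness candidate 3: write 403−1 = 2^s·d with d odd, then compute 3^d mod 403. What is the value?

403 − 1 = 402 = 2^1 · 201, so d = 201.
3^1 ≡ 3 (mod 403)
3^2 ≡ 3^2 = 9 ≡ 9 (mod 403)
3^4 ≡ 9^2 = 81 ≡ 81 (mod 403)
3^8 ≡ 81^2 = 6561 ≡ 113 (mod 403)
3^16 ≡ 113^2 = 12769 ≡ 276 (mod 403)
3^32 ≡ 276^2 = 76176 ≡ 9 (mod 403)
3^64 ≡ 9^2 = 81 ≡ 81 (mod 403)
3^128 ≡ 81^2 = 6561 ≡ 113 (mod 403)
201 = 128 + 64 + 8 + 1 in binary powers of 2.
So 3^201 ≡ 113 · 81 · 113 · 3 ≡ 170 (mod 403).
Squaring chain: 170; never reaches −1, so base 3 is a Miller–Rabin witness that 403 is composite.

170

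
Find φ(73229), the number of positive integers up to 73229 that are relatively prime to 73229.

65520

Factor: 73229 = 13 · 43 · 131.
φ(73229) = (13−1) · (43−1) · (131−1) = 12 · 42 · 130 = 65520.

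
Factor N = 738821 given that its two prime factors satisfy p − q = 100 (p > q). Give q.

811

Since p = q + 100, we have 738821 = q(q + 100), so q² + 100q − 738821 = 0.
Discriminant: 100² + 4·738821 = 10000 + 2955284 = 2965284; √2965284 = 1722.
q = (−100 + 1722)/2 = 811, and p = q + 100 = 911.
Check: 811 · 911 = 738821.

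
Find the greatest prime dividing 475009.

97

475009 = 59 · 8051
8051 = 83 · 97
97 is prime.
So 475009 = 59 · 83 · 97; the largest prime factor is 97.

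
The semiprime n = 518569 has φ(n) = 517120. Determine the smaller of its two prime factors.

641

φ(n) = (p−1)(q−1) = n − (p+q) + 1, so p + q = 518569 − 517120 + 1 = 1450.
p and q are the roots of t² − 1450t + 518569 = 0.
Discriminant: 1450² − 4·518569 = 2102500 − 2074276 = 28224; √28224 = 168.
q = (1450 − 168)/2 = 641, p = (1450 + 168)/2 = 809.
Check: 641 · 809 = 518569.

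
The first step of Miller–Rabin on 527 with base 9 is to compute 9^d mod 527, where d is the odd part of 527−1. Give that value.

121

527 − 1 = 526 = 2^1 · 263, so d = 263.
9^1 ≡ 9 (mod 527)
9^2 ≡ 9^2 = 81 ≡ 81 (mod 527)
9^4 ≡ 81^2 = 6561 ≡ 237 (mod 527)
9^8 ≡ 237^2 = 56169 ≡ 307 (mod 527)
9^16 ≡ 307^2 = 94249 ≡ 443 (mod 527)
9^32 ≡ 443^2 = 196249 ≡ 205 (mod 527)
9^64 ≡ 205^2 = 42025 ≡ 392 (mod 527)
9^128 ≡ 392^2 = 153664 ≡ 307 (mod 527)
9^256 ≡ 307^2 = 94249 ≡ 443 (mod 527)
263 = 256 + 4 + 2 + 1 in binary powers of 2.
So 9^263 ≡ 443 · 237 · 81 · 9 ≡ 121 (mod 527).
Squaring chain: 121; never reaches −1, so base 9 is a Miller–Rabin witness that 527 is composite.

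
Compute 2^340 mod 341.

1

2^1 ≡ 2 (mod 341)
2^2 ≡ 2^2 = 4 ≡ 4 (mod 341)
2^4 ≡ 4^2 = 16 ≡ 16 (mod 341)
2^8 ≡ 16^2 = 256 ≡ 256 (mod 341)
2^16 ≡ 256^2 = 65536 ≡ 64 (mod 341)
2^32 ≡ 64^2 = 4096 ≡ 4 (mod 341)
2^64 ≡ 4^2 = 16 ≡ 16 (mod 341)
2^128 ≡ 16^2 = 256 ≡ 256 (mod 341)
2^256 ≡ 256^2 = 65536 ≡ 64 (mod 341)
340 = 256 + 64 + 16 + 4 in binary powers of 2.
So 2^340 ≡ 64 · 16 · 64 · 16 ≡ 1 (mod 341).
Since the result is 1, base 2 gives no evidence that 341 is composite.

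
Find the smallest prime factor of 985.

5

985 is odd.
Digit sum 22, not divisible by 3.
Ends in 5: divisible by 5.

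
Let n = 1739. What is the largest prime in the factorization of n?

47

1739 = 37 · 47
47 is prime.
So 1739 = 37 · 47; the largest prime factor is 47.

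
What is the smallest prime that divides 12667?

12667 is odd.
Digit sum 22, not divisible by 3.
Ends in 7: not divisible by 5.
7: 12667 = 7·1809 + 4
11: 12667 = 11·1151 + 6
13: 12667 = 13·974 + 5
17: 12667 = 17·745 + 2
19: 12667 = 19·666 + 13
23: 12667 = 23·550 + 17
29: 12667 = 29·436 + 23
31: 12667 = 31·408 + 19
37: 12667 = 37·342 + 13
41: 12667 = 41·308 + 39
43: 12667 = 43·294 + 25
47: 12667 = 47·269 + 24
53: 12667 = 53·239

53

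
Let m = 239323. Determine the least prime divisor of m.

239323 is odd.
Digit sum 22, not divisible by 3.
Ends in 3: not divisible by 5.
7: 239323 = 7·34189

7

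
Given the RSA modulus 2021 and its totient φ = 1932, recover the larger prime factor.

47

φ(n) = (p−1)(q−1) = n − (p+q) + 1, so p + q = 2021 − 1932 + 1 = 90.
p and q are the roots of t² − 90t + 2021 = 0.
Discriminant: 90² − 4·2021 = 8100 − 8084 = 16; √16 = 4.
q = (90 − 4)/2 = 43, p = (90 + 4)/2 = 47.
Check: 43 · 47 = 2021.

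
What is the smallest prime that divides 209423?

17

209423 is odd.
Digit sum 20, not divisible by 3.
Ends in 3: not divisible by 5.
7: 209423 = 7·29917 + 4
11: 209423 = 11·19038 + 5
13: 209423 = 13·16109 + 6
17: 209423 = 17·12319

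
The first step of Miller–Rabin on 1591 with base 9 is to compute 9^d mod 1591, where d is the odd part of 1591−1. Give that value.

322

1591 − 1 = 1590 = 2^1 · 795, so d = 795.
9^1 ≡ 9 (mod 1591)
9^2 ≡ 9^2 = 81 ≡ 81 (mod 1591)
9^4 ≡ 81^2 = 6561 ≡ 197 (mod 1591)
9^8 ≡ 197^2 = 38809 ≡ 625 (mod 1591)
9^16 ≡ 625^2 = 390625 ≡ 830 (mod 1591)
9^32 ≡ 830^2 = 688900 ≡ 1588 (mod 1591)
9^64 ≡ 1588^2 = 2521744 ≡ 9 (mod 1591)
9^128 ≡ 9^2 = 81 ≡ 81 (mod 1591)
9^256 ≡ 81^2 = 6561 ≡ 197 (mod 1591)
9^512 ≡ 197^2 = 38809 ≡ 625 (mod 1591)
795 = 512 + 256 + 16 + 8 + 2 + 1 in binary powers of 2.
So 9^795 ≡ 625 · 197 · 830 · 625 · 81 · 9 ≡ 322 (mod 1591).
Squaring chain: 322; never reaches −1, so base 9 is a Miller–Rabin witness that 1591 is composite.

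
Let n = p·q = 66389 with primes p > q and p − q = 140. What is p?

Since p = q + 140, we have 66389 = q(q + 140), so q² + 140q − 66389 = 0.
Discriminant: 140² + 4·66389 = 19600 + 265556 = 285156; √285156 = 534.
q = (−140 + 534)/2 = 197, and p = q + 140 = 337.
Check: 197 · 337 = 66389.

337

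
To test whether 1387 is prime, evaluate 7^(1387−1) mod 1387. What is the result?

1122

7^1 ≡ 7 (mod 1387)
7^2 ≡ 7^2 = 49 ≡ 49 (mod 1387)
7^4 ≡ 49^2 = 2401 ≡ 1014 (mod 1387)
7^8 ≡ 1014^2 = 1028196 ≡ 429 (mod 1387)
7^16 ≡ 429^2 = 184041 ≡ 957 (mod 1387)
7^32 ≡ 957^2 = 915849 ≡ 429 (mod 1387)
7^64 ≡ 429^2 = 184041 ≡ 957 (mod 1387)
7^128 ≡ 957^2 = 915849 ≡ 429 (mod 1387)
7^256 ≡ 429^2 = 184041 ≡ 957 (mod 1387)
7^512 ≡ 957^2 = 915849 ≡ 429 (mod 1387)
7^1024 ≡ 429^2 = 184041 ≡ 957 (mod 1387)
1386 = 1024 + 256 + 64 + 32 + 8 + 2 in binary powers of 2.
So 7^1386 ≡ 957 · 957 · 957 · 429 · 429 · 49 ≡ 1122 (mod 1387).
Since 1122 ≠ 1, base 7 is a Fermat witness: 1387 is composite.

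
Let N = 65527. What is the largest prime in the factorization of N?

65527 = 7 · 9361
9361 = 11 · 851
851 = 23 · 37
37 is prime.
So 65527 = 7 · 11 · 23 · 37; the largest prime factor is 37.

37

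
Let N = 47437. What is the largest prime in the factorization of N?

89

47437 = 13 · 3649
3649 = 41 · 89
89 is prime.
So 47437 = 13 · 41 · 89; the largest prime factor is 89.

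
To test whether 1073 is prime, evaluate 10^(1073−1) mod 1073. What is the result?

750

10^1 ≡ 10 (mod 1073)
10^2 ≡ 10^2 = 100 ≡ 100 (mod 1073)
10^4 ≡ 100^2 = 10000 ≡ 343 (mod 1073)
10^8 ≡ 343^2 = 117649 ≡ 692 (mod 1073)
10^16 ≡ 692^2 = 478864 ≡ 306 (mod 1073)
10^32 ≡ 306^2 = 93636 ≡ 285 (mod 1073)
10^64 ≡ 285^2 = 81225 ≡ 750 (mod 1073)
10^128 ≡ 750^2 = 562500 ≡ 248 (mod 1073)
10^256 ≡ 248^2 = 61504 ≡ 343 (mod 1073)
10^512 ≡ 343^2 = 117649 ≡ 692 (mod 1073)
10^1024 ≡ 692^2 = 478864 ≡ 306 (mod 1073)
1072 = 1024 + 32 + 16 in binary powers of 2.
So 10^1072 ≡ 306 · 285 · 306 ≡ 750 (mod 1073).
Since 750 ≠ 1, base 10 is a Fermat witness: 1073 is composite.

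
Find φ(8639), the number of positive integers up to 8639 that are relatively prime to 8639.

8424

Factor: 8639 = 53 · 163.
φ(8639) = (53−1) · (163−1) = 52 · 162 = 8424.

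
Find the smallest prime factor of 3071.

37

3071 is odd.
Digit sum 11, not divisible by 3.
Ends in 1: not divisible by 5.
7: 3071 = 7·438 + 5
11: 3071 = 11·279 + 2
13: 3071 = 13·236 + 3
17: 3071 = 17·180 + 11
19: 3071 = 19·161 + 12
23: 3071 = 23·133 + 12
29: 3071 = 29·105 + 26
31: 3071 = 31·99 + 2
37: 3071 = 37·83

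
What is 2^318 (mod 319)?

2^1 ≡ 2 (mod 319)
2^2 ≡ 2^2 = 4 ≡ 4 (mod 319)
2^4 ≡ 4^2 = 16 ≡ 16 (mod 319)
2^8 ≡ 16^2 = 256 ≡ 256 (mod 319)
2^16 ≡ 256^2 = 65536 ≡ 141 (mod 319)
2^32 ≡ 141^2 = 19881 ≡ 103 (mod 319)
2^64 ≡ 103^2 = 10609 ≡ 82 (mod 319)
2^128 ≡ 82^2 = 6724 ≡ 25 (mod 319)
2^256 ≡ 25^2 = 625 ≡ 306 (mod 319)
318 = 256 + 32 + 16 + 8 + 4 + 2 in binary powers of 2.
So 2^318 ≡ 306 · 103 · 141 · 256 · 16 · 4 ≡ 212 (mod 319).
Since 212 ≠ 1, base 2 is a Fermat witness: 319 is composite.

212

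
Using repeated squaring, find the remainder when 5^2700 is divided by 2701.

2554

5^1 ≡ 5 (mod 2701)
5^2 ≡ 5^2 = 25 ≡ 25 (mod 2701)
5^4 ≡ 25^2 = 625 ≡ 625 (mod 2701)
5^8 ≡ 625^2 = 390625 ≡ 1681 (mod 2701)
5^16 ≡ 1681^2 = 2825761 ≡ 515 (mod 2701)
5^32 ≡ 515^2 = 265225 ≡ 527 (mod 2701)
5^64 ≡ 527^2 = 277729 ≡ 2227 (mod 2701)
5^128 ≡ 2227^2 = 4959529 ≡ 493 (mod 2701)
5^256 ≡ 493^2 = 243049 ≡ 2660 (mod 2701)
5^512 ≡ 2660^2 = 7075600 ≡ 1681 (mod 2701)
5^1024 ≡ 1681^2 = 2825761 ≡ 515 (mod 2701)
5^2048 ≡ 515^2 = 265225 ≡ 527 (mod 2701)
2700 = 2048 + 512 + 128 + 8 + 4 in binary powers of 2.
So 5^2700 ≡ 527 · 1681 · 493 · 1681 · 625 ≡ 2554 (mod 2701).
Since 2554 ≠ 1, base 5 is a Fermat witness: 2701 is composite.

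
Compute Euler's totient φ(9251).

Factor: 9251 = 11 · 29^2.
φ(9251) = (11−1) · 29^1·(29−1) = 10 · 812 = 8120.

8120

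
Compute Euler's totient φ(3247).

3040

Factor: 3247 = 17 · 191.
φ(3247) = (17−1) · (191−1) = 16 · 190 = 3040.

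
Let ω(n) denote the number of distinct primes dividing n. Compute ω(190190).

190190 = 2 · 95095
95095 = 5 · 19019
19019 = 7 · 2717
2717 = 11 · 247
247 = 13 · 19
190190 = 2 · 5 · 7 · 11 · 13 · 19, which has 6 distinct prime factors.

6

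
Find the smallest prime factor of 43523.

43523 is odd.
Digit sum 17, not divisible by 3.
Ends in 3: not divisible by 5.
7: 43523 = 7·6217 + 4
11: 43523 = 11·3956 + 7
13: 43523 = 13·3347 + 12
17: 43523 = 17·2560 + 3
19: 43523 = 19·2290 + 13
23: 43523 = 23·1892 + 7
29: 43523 = 29·1500 + 23
31: 43523 = 31·1403 + 30
37: 43523 = 37·1176 + 11
41: 43523 = 41·1061 + 22
43: 43523 = 43·1012 + 7
47: 43523 = 47·926 + 1
53: 43523 = 53·821 + 10
59: 43523 = 59·737 + 40
61: 43523 = 61·713 + 30
67: 43523 = 67·649 + 40
71: 43523 = 71·613

71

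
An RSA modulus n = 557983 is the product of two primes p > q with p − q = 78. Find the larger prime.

Since p = q + 78, we have 557983 = q(q + 78), so q² + 78q − 557983 = 0.
Discriminant: 78² + 4·557983 = 6084 + 2231932 = 2238016; √2238016 = 1496.
q = (−78 + 1496)/2 = 709, and p = q + 78 = 787.
Check: 709 · 787 = 557983.

787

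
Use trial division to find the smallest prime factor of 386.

386 is even: 2 divides it.

2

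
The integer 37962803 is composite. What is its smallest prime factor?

67

37962803 is odd.
Digit sum 38, not divisible by 3.
Ends in 3: not divisible by 5.
7: 37962803 = 7·5423257 + 4
11: 37962803 = 11·3451163 + 10
13: 37962803 = 13·2920215 + 8
17: 37962803 = 17·2233106 + 1
19: 37962803 = 19·1998042 + 5
23: 37962803 = 23·1650556 + 15
29: 37962803 = 29·1309062 + 5
31: 37962803 = 31·1224606 + 17
37: 37962803 = 37·1026021 + 26
41: 37962803 = 41·925922 + 1
43: 37962803 = 43·882855 + 38
47: 37962803 = 47·807719 + 10
53: 37962803 = 53·716279 + 16
59: 37962803 = 59·643437 + 20
61: 37962803 = 61·622341 + 2
67: 37962803 = 67·566609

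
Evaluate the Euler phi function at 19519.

19240

Factor: 19519 = 131 · 149.
φ(19519) = (131−1) · (149−1) = 130 · 148 = 19240.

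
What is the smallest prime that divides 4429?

43

4429 is odd.
Digit sum 19, not divisible by 3.
Ends in 9: not divisible by 5.
7: 4429 = 7·632 + 5
11: 4429 = 11·402 + 7
13: 4429 = 13·340 + 9
17: 4429 = 17·260 + 9
19: 4429 = 19·233 + 2
23: 4429 = 23·192 + 13
29: 4429 = 29·152 + 21
31: 4429 = 31·142 + 27
37: 4429 = 37·119 + 26
41: 4429 = 41·108 + 1
43: 4429 = 43·103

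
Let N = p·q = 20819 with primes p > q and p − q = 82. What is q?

Since p = q + 82, we have 20819 = q(q + 82), so q² + 82q − 20819 = 0.
Discriminant: 82² + 4·20819 = 6724 + 83276 = 90000; √90000 = 300.
q = (−82 + 300)/2 = 109, and p = q + 82 = 191.
Check: 109 · 191 = 20819.

109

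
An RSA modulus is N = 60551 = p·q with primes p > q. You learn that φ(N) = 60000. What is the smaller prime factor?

151

φ(n) = (p−1)(q−1) = n − (p+q) + 1, so p + q = 60551 − 60000 + 1 = 552.
p and q are the roots of t² − 552t + 60551 = 0.
Discriminant: 552² − 4·60551 = 304704 − 242204 = 62500; √62500 = 250.
q = (552 − 250)/2 = 151, p = (552 + 250)/2 = 401.
Check: 151 · 401 = 60551.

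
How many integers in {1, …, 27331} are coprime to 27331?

27000

Factor: 27331 = 151 · 181.
φ(27331) = (151−1) · (181−1) = 150 · 180 = 27000.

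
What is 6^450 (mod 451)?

155

6^1 ≡ 6 (mod 451)
6^2 ≡ 6^2 = 36 ≡ 36 (mod 451)
6^4 ≡ 36^2 = 1296 ≡ 394 (mod 451)
6^8 ≡ 394^2 = 155236 ≡ 92 (mod 451)
6^16 ≡ 92^2 = 8464 ≡ 346 (mod 451)
6^32 ≡ 346^2 = 119716 ≡ 201 (mod 451)
6^64 ≡ 201^2 = 40401 ≡ 262 (mod 451)
6^128 ≡ 262^2 = 68644 ≡ 92 (mod 451)
6^256 ≡ 92^2 = 8464 ≡ 346 (mod 451)
450 = 256 + 128 + 64 + 2 in binary powers of 2.
So 6^450 ≡ 346 · 92 · 262 · 36 ≡ 155 (mod 451).
Since 155 ≠ 1, base 6 is a Fermat witness: 451 is composite.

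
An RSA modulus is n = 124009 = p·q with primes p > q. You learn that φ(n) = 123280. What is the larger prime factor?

461

φ(n) = (p−1)(q−1) = n − (p+q) + 1, so p + q = 124009 − 123280 + 1 = 730.
p and q are the roots of t² − 730t + 124009 = 0.
Discriminant: 730² − 4·124009 = 532900 − 496036 = 36864; √36864 = 192.
q = (730 − 192)/2 = 269, p = (730 + 192)/2 = 461.
Check: 269 · 461 = 124009.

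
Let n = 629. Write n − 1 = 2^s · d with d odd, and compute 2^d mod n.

15

629 − 1 = 628 = 2^2 · 157, so d = 157.
2^1 ≡ 2 (mod 629)
2^2 ≡ 2^2 = 4 ≡ 4 (mod 629)
2^4 ≡ 4^2 = 16 ≡ 16 (mod 629)
2^8 ≡ 16^2 = 256 ≡ 256 (mod 629)
2^16 ≡ 256^2 = 65536 ≡ 120 (mod 629)
2^32 ≡ 120^2 = 14400 ≡ 562 (mod 629)
2^64 ≡ 562^2 = 315844 ≡ 86 (mod 629)
2^128 ≡ 86^2 = 7396 ≡ 477 (mod 629)
157 = 128 + 16 + 8 + 4 + 1 in binary powers of 2.
So 2^157 ≡ 477 · 120 · 256 · 16 · 2 ≡ 15 (mod 629).
Squaring chain: 15 → 225; never reaches −1, so base 2 is a Miller–Rabin witness that 629 is composite.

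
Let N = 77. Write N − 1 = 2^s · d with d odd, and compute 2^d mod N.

77 − 1 = 76 = 2^2 · 19, so d = 19.
2^1 ≡ 2 (mod 77)
2^2 ≡ 2^2 = 4 ≡ 4 (mod 77)
2^4 ≡ 4^2 = 16 ≡ 16 (mod 77)
2^8 ≡ 16^2 = 256 ≡ 25 (mod 77)
2^16 ≡ 25^2 = 625 ≡ 9 (mod 77)
19 = 16 + 2 + 1 in binary powers of 2.
So 2^19 ≡ 9 · 4 · 2 ≡ 72 (mod 77).
Squaring chain: 72 → 25; never reaches −1, so base 2 is a Miller–Rabin witness that 77 is composite.

72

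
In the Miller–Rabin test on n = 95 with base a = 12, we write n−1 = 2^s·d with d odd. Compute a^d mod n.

95 − 1 = 94 = 2^1 · 47, so d = 47.
12^1 ≡ 12 (mod 95)
12^2 ≡ 12^2 = 144 ≡ 49 (mod 95)
12^4 ≡ 49^2 = 2401 ≡ 26 (mod 95)
12^8 ≡ 26^2 = 676 ≡ 11 (mod 95)
12^16 ≡ 11^2 = 121 ≡ 26 (mod 95)
12^32 ≡ 26^2 = 676 ≡ 11 (mod 95)
47 = 32 + 8 + 4 + 2 + 1 in binary powers of 2.
So 12^47 ≡ 11 · 11 · 26 · 49 · 12 ≡ 8 (mod 95).
Squaring chain: 8; never reaches −1, so base 12 is a Miller–Rabin witness that 95 is composite.

8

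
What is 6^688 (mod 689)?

6^1 ≡ 6 (mod 689)
6^2 ≡ 6^2 = 36 ≡ 36 (mod 689)
6^4 ≡ 36^2 = 1296 ≡ 607 (mod 689)
6^8 ≡ 607^2 = 368449 ≡ 523 (mod 689)
6^16 ≡ 523^2 = 273529 ≡ 685 (mod 689)
6^32 ≡ 685^2 = 469225 ≡ 16 (mod 689)
6^64 ≡ 16^2 = 256 ≡ 256 (mod 689)
6^128 ≡ 256^2 = 65536 ≡ 81 (mod 689)
6^256 ≡ 81^2 = 6561 ≡ 360 (mod 689)
6^512 ≡ 360^2 = 129600 ≡ 68 (mod 689)
688 = 512 + 128 + 32 + 16 in binary powers of 2.
So 6^688 ≡ 68 · 81 · 16 · 685 ≡ 256 (mod 689).
Since 256 ≠ 1, base 6 is a Fermat witness: 689 is composite.

256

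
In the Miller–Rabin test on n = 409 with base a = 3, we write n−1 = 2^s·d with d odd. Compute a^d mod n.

409 − 1 = 408 = 2^3 · 51, so d = 51.
3^1 ≡ 3 (mod 409)
3^2 ≡ 3^2 = 9 ≡ 9 (mod 409)
3^4 ≡ 9^2 = 81 ≡ 81 (mod 409)
3^8 ≡ 81^2 = 6561 ≡ 17 (mod 409)
3^16 ≡ 17^2 = 289 ≡ 289 (mod 409)
3^32 ≡ 289^2 = 83521 ≡ 85 (mod 409)
51 = 32 + 16 + 2 + 1 in binary powers of 2.
So 3^51 ≡ 85 · 289 · 9 · 3 ≡ 266 (mod 409).
Squaring chain: 266 → 408 → 1; reaches −1, so base 3 does not prove 409 composite.

266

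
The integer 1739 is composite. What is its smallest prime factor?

37

1739 is odd.
Digit sum 20, not divisible by 3.
Ends in 9: not divisible by 5.
7: 1739 = 7·248 + 3
11: 1739 = 11·158 + 1
13: 1739 = 13·133 + 10
17: 1739 = 17·102 + 5
19: 1739 = 19·91 + 10
23: 1739 = 23·75 + 14
29: 1739 = 29·59 + 28
31: 1739 = 31·56 + 3
37: 1739 = 37·47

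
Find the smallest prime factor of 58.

58 is even: 2 divides it.

2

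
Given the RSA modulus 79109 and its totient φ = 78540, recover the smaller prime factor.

239

φ(n) = (p−1)(q−1) = n − (p+q) + 1, so p + q = 79109 − 78540 + 1 = 570.
p and q are the roots of t² − 570t + 79109 = 0.
Discriminant: 570² − 4·79109 = 324900 − 316436 = 8464; √8464 = 92.
q = (570 − 92)/2 = 239, p = (570 + 92)/2 = 331.
Check: 239 · 331 = 79109.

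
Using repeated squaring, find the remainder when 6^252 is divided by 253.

6^1 ≡ 6 (mod 253)
6^2 ≡ 6^2 = 36 ≡ 36 (mod 253)
6^4 ≡ 36^2 = 1296 ≡ 31 (mod 253)
6^8 ≡ 31^2 = 961 ≡ 202 (mod 253)
6^16 ≡ 202^2 = 40804 ≡ 71 (mod 253)
6^32 ≡ 71^2 = 5041 ≡ 234 (mod 253)
6^64 ≡ 234^2 = 54756 ≡ 108 (mod 253)
6^128 ≡ 108^2 = 11664 ≡ 26 (mod 253)
252 = 128 + 64 + 32 + 16 + 8 + 4 in binary powers of 2.
So 6^252 ≡ 26 · 108 · 234 · 71 · 202 · 31 ≡ 234 (mod 253).
Since 234 ≠ 1, base 6 is a Fermat witness: 253 is composite.

234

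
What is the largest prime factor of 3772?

3772 = 2 · 1886
1886 = 2 · 943
943 = 23 · 41
41 is prime.
So 3772 = 2^2 · 23 · 41; the largest prime factor is 41.

41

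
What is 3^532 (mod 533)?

81

3^1 ≡ 3 (mod 533)
3^2 ≡ 3^2 = 9 ≡ 9 (mod 533)
3^4 ≡ 9^2 = 81 ≡ 81 (mod 533)
3^8 ≡ 81^2 = 6561 ≡ 165 (mod 533)
3^16 ≡ 165^2 = 27225 ≡ 42 (mod 533)
3^32 ≡ 42^2 = 1764 ≡ 165 (mod 533)
3^64 ≡ 165^2 = 27225 ≡ 42 (mod 533)
3^128 ≡ 42^2 = 1764 ≡ 165 (mod 533)
3^256 ≡ 165^2 = 27225 ≡ 42 (mod 533)
3^512 ≡ 42^2 = 1764 ≡ 165 (mod 533)
532 = 512 + 16 + 4 in binary powers of 2.
So 3^532 ≡ 165 · 42 · 81 ≡ 81 (mod 533).
Since 81 ≠ 1, base 3 is a Fermat witness: 533 is composite.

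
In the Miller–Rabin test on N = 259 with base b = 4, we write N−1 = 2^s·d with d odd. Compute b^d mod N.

259 − 1 = 258 = 2^1 · 129, so d = 129.
4^1 ≡ 4 (mod 259)
4^2 ≡ 4^2 = 16 ≡ 16 (mod 259)
4^4 ≡ 16^2 = 256 ≡ 256 (mod 259)
4^8 ≡ 256^2 = 65536 ≡ 9 (mod 259)
4^16 ≡ 9^2 = 81 ≡ 81 (mod 259)
4^32 ≡ 81^2 = 6561 ≡ 86 (mod 259)
4^64 ≡ 86^2 = 7396 ≡ 144 (mod 259)
4^128 ≡ 144^2 = 20736 ≡ 16 (mod 259)
129 = 128 + 1 in binary powers of 2.
So 4^129 ≡ 16 · 4 ≡ 64 (mod 259).
Squaring chain: 64; never reaches −1, so base 4 is a Miller–Rabin witness that 259 is composite.

64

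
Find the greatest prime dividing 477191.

71

477191 = 11 · 43381
43381 = 13 · 3337
3337 = 47 · 71
71 is prime.
So 477191 = 11 · 13 · 47 · 71; the largest prime factor is 71.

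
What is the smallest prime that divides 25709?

47

25709 is odd.
Digit sum 23, not divisible by 3.
Ends in 9: not divisible by 5.
7: 25709 = 7·3672 + 5
11: 25709 = 11·2337 + 2
13: 25709 = 13·1977 + 8
17: 25709 = 17·1512 + 5
19: 25709 = 19·1353 + 2
23: 25709 = 23·1117 + 18
29: 25709 = 29·886 + 15
31: 25709 = 31·829 + 10
37: 25709 = 37·694 + 31
41: 25709 = 41·627 + 2
43: 25709 = 43·597 + 38
47: 25709 = 47·547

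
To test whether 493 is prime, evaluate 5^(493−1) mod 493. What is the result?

344

5^1 ≡ 5 (mod 493)
5^2 ≡ 5^2 = 25 ≡ 25 (mod 493)
5^4 ≡ 25^2 = 625 ≡ 132 (mod 493)
5^8 ≡ 132^2 = 17424 ≡ 169 (mod 493)
5^16 ≡ 169^2 = 28561 ≡ 460 (mod 493)
5^32 ≡ 460^2 = 211600 ≡ 103 (mod 493)
5^64 ≡ 103^2 = 10609 ≡ 256 (mod 493)
5^128 ≡ 256^2 = 65536 ≡ 460 (mod 493)
5^256 ≡ 460^2 = 211600 ≡ 103 (mod 493)
492 = 256 + 128 + 64 + 32 + 8 + 4 in binary powers of 2.
So 5^492 ≡ 103 · 460 · 256 · 103 · 169 · 132 ≡ 344 (mod 493).
Since 344 ≠ 1, base 5 is a Fermat witness: 493 is composite.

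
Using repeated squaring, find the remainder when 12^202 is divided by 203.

12^1 ≡ 12 (mod 203)
12^2 ≡ 12^2 = 144 ≡ 144 (mod 203)
12^4 ≡ 144^2 = 20736 ≡ 30 (mod 203)
12^8 ≡ 30^2 = 900 ≡ 88 (mod 203)
12^16 ≡ 88^2 = 7744 ≡ 30 (mod 203)
12^32 ≡ 30^2 = 900 ≡ 88 (mod 203)
12^64 ≡ 88^2 = 7744 ≡ 30 (mod 203)
12^128 ≡ 30^2 = 900 ≡ 88 (mod 203)
202 = 128 + 64 + 8 + 2 in binary powers of 2.
So 12^202 ≡ 88 · 30 · 88 · 144 ≡ 86 (mod 203).
Since 86 ≠ 1, base 12 is a Fermat witness: 203 is composite.

86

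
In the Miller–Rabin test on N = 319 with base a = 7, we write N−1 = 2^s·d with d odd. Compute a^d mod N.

319 − 1 = 318 = 2^1 · 159, so d = 159.
7^1 ≡ 7 (mod 319)
7^2 ≡ 7^2 = 49 ≡ 49 (mod 319)
7^4 ≡ 49^2 = 2401 ≡ 168 (mod 319)
7^8 ≡ 168^2 = 28224 ≡ 152 (mod 319)
7^16 ≡ 152^2 = 23104 ≡ 136 (mod 319)
7^32 ≡ 136^2 = 18496 ≡ 313 (mod 319)
7^64 ≡ 313^2 = 97969 ≡ 36 (mod 319)
7^128 ≡ 36^2 = 1296 ≡ 20 (mod 319)
159 = 128 + 16 + 8 + 4 + 2 + 1 in binary powers of 2.
So 7^159 ≡ 20 · 136 · 152 · 168 · 49 · 7 ≡ 74 (mod 319).
Squaring chain: 74; never reaches −1, so base 7 is a Miller–Rabin witness that 319 is composite.

74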